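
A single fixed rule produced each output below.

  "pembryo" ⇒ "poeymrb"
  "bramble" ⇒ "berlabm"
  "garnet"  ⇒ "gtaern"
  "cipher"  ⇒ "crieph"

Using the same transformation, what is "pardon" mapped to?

pnaord

The rule is to take characters alternately from the front and the back (1st, last, 2nd, 2nd-last, ...).
"pardon" → "pnaord".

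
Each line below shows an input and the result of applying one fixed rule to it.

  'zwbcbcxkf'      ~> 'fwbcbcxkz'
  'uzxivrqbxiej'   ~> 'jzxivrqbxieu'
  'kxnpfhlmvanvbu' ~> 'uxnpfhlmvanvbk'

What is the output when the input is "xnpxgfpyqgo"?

onpxgfpyqgx

Rule — swap the first and last characters.
For "xnpxgfpyqgo" the result is "onpxgfpyqgx".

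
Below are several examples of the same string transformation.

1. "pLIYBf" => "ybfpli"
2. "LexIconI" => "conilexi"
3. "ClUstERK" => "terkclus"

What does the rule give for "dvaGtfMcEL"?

The transformation: swap the front and back halves of the string, then convert every letter to lowercase.
Working it through for "dvaGtfMcEL": intermediate "fMcELdvaGt", final "fmceldvagt".
(Check on "ClUstERK": → "tERKClUs" → "terkclus" ✓)

fmceldvagt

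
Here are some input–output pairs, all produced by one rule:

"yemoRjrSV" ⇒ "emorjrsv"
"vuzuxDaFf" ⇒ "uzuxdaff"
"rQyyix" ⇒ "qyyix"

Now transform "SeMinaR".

eminar

Rule — delete the first character, then convert every letter to lowercase.
Starting from "SeMinaR": after the first operation, "eMinaR"; after the second, "eminar".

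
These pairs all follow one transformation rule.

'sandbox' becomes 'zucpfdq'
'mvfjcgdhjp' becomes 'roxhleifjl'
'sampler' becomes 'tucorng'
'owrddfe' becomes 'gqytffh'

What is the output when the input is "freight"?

vhtgkij

The rule is to move the last character to the front, then shift every letter 2 places forward in the alphabet (wrapping around).
Starting from "freight": after the first operation, "tfreigh"; after the second, "vhtgkij".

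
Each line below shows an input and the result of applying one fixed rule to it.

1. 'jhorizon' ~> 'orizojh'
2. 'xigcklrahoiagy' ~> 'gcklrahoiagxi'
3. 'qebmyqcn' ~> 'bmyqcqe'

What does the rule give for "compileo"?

What's happening: delete the last character, then move the first 2 characters to the end (rotate left by 2).
Starting from "compileo": after the first operation, "compile"; after the second, "mpileco".

mpileco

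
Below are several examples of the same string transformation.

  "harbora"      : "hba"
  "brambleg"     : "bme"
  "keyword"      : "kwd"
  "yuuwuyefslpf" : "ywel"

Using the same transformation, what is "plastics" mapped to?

The pattern: keep one character in every 3, starting at position 1 (positions 1st, 4th, 7th, ...).
On "plastics" that produces "psc".

psc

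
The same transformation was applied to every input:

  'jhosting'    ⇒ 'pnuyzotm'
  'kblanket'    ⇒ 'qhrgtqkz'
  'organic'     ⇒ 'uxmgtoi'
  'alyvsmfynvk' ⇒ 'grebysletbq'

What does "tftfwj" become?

zlzlcp

Rule — shift every letter 6 places forward in the alphabet (wrapping around).
Applying that to "tftfwj" gives "zlzlcp".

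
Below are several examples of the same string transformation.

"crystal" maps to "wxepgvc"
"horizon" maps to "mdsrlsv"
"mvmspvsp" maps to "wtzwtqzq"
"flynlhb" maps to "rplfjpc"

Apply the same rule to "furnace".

Rule — shift every letter 4 places forward in the alphabet (wrapping around), then move the first 3 characters to the end (rotate left by 3).
"furnace" → "regijyv".

regijyv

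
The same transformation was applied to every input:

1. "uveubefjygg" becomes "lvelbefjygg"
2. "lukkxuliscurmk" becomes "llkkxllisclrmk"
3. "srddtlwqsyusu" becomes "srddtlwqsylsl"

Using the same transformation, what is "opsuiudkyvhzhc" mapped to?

Each output is the input with this applied: replace every "u" with "l".
On "opsuiudkyvhzhc" that produces "opslildkyvhzhc".

opslildkyvhzhc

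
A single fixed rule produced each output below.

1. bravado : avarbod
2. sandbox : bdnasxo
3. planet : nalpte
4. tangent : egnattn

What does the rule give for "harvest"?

evrahts

The transformation: move the last 2 characters to the front (rotate right by 2), then reverse the string.
Applying that to "harvest" gives "evrahts".
(Check on "sandbox": → "oxsandb" → "bdnasxo" ✓)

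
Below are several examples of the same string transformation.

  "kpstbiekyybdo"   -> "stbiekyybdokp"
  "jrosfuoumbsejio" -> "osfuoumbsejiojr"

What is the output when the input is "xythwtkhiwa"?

thwtkhiwaxy

What's happening: move the first 2 characters to the end (rotate left by 2).
"xythwtkhiwa" → "thwtkhiwaxy".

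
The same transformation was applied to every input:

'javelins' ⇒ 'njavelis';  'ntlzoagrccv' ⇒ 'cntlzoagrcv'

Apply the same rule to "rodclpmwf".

wrodclpmf

Each output is the input with this applied: move the last character to the front, then swap the first and last characters.
Working it through for "rodclpmwf": intermediate "frodclpmw", final "wrodclpmf".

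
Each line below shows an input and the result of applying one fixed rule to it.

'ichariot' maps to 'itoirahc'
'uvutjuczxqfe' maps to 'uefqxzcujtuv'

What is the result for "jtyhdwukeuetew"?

jweteuekuwdhyt

The rule is to reverse the string, then move the last character to the front.
Working it through for "jtyhdwukeuetew": intermediate "weteuekuwdhytj", final "jweteuekuwdhyt".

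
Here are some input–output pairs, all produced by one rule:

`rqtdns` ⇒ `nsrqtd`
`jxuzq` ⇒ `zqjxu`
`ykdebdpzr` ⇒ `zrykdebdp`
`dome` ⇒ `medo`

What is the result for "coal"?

alco

The transformation: move the last 2 characters to the front (rotate right by 2).
On "coal" that produces "alco".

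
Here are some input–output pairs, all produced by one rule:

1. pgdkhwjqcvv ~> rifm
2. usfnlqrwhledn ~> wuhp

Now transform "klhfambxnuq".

In each case the input is transformed by: shift every letter 2 places forward in the alphabet (wrapping around), then keep only the first 4 characters.
Doing the same to "klhfambxnuq": "mnjh".
(Check on "pgdkhwjqcvv": → "rifmjylsexx" → "rifm" ✓)

mnjh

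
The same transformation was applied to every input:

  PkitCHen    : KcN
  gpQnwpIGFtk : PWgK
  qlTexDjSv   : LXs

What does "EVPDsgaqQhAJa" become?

Rule — keep one character in every 3, starting at position 2 (positions 2nd, 5th, 8th, ...), then flip the case of every letter.
So "EVPDsgaqQhAJa" becomes "vSQa".

vSQa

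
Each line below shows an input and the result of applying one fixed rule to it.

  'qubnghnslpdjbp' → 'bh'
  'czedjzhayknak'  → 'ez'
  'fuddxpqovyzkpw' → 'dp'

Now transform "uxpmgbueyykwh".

pb

What's happening: keep one character in every 3, starting at position 3 (positions 3rd, 6th, 9th, ...), then delete the last 2 characters.
"uxpmgbueyykwh" → "pbyw" → "pb".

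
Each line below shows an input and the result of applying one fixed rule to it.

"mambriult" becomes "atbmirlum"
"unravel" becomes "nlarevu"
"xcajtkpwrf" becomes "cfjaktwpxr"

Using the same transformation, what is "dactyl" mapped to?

altcdy

Rule — swap the first and last characters, then swap each adjacent pair of characters (1↔2, 3↔4, ...).
On "dactyl": the first step gives "lactyd", and the second then gives "altcdy".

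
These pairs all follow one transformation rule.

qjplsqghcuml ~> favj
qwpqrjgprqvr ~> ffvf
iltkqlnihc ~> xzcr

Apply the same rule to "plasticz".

The pattern: shift every letter 11 places backward in the alphabet (wrapping around), then keep one character in every 3, starting at position 1 (positions 1st, 4th, 7th, ...).
On "plasticz": the first step gives "eaphixro", and the second then gives "ehr".

ehr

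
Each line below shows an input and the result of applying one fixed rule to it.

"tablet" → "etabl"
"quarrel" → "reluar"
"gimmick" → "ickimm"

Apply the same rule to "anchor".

ornch

In each case the input is transformed by: delete the first character, then move the first 3 characters to the end (rotate left by 3).
On "anchor" that produces "ornch".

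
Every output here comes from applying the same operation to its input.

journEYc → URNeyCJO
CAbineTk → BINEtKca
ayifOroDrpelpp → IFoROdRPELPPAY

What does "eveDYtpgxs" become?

EdyTPGXSEV

The transformation: move the first 2 characters to the end (rotate left by 2), then flip the case of every letter.
Starting from "eveDYtpgxs": after the first operation, "eDYtpgxsev"; after the second, "EdyTPGXSEV".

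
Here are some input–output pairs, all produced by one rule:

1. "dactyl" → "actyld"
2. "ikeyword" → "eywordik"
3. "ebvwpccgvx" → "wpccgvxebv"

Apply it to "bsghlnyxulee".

In each case the input is transformed by: swap the front and back halves of the string, then move the last 2 characters to the front (rotate right by 2).
On "bsghlnyxulee": the first step gives "yxuleebsghln", and the second then gives "lnyxuleebsgh".

lnyxuleebsgh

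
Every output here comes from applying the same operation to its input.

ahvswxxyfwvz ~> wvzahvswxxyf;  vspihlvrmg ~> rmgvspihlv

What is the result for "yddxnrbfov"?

In each case the input is transformed by: move the last 3 characters to the front (rotate right by 3).
Doing the same to "yddxnrbfov": "fovyddxnrb".

fovyddxnrb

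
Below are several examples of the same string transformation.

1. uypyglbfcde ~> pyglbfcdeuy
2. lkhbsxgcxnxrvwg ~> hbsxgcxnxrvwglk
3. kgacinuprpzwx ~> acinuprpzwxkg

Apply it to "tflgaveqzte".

lgaveqztetf

Each output is the input with this applied: move the first 2 characters to the end (rotate left by 2).
"tflgaveqzte" → "lgaveqztetf".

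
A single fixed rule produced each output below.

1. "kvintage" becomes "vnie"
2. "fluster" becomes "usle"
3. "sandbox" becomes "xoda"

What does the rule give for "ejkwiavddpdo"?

Looking at the pairs, the operation is to sort the characters into reverse alphabetical order, then keep every other character starting from the first (positions 1st, 3rd, 5th, ...).
On "ejkwiavddpdo": the first step gives "wvpokjieddda", and the second then gives "wpkidd".

wpkidd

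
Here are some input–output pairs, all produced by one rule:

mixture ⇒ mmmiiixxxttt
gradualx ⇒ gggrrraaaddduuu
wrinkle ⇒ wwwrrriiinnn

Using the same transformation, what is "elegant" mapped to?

What's happening: delete the last 3 characters, then repeat every character 3 times.
So "elegant" becomes "eeellleeeggg".
(Check on "wrinkle": → "wrin" → "wwwrrriiinnn" ✓)

eeellleeeggg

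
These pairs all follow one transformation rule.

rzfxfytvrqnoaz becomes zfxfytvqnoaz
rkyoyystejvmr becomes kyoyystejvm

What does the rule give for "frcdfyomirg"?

The rule is to remove every "r".
So "frcdfyomirg" becomes "fcdfyomig".

fcdfyomig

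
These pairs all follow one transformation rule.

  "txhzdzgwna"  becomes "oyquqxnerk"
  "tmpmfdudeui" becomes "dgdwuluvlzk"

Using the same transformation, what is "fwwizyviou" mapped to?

nnzqpmzflw

Each output is the input with this applied: move the first character to the end, then shift every letter 9 places backward in the alphabet (wrapping around).
On "fwwizyviou" that produces "nnzqpmzflw".
(Check on "txhzdzgwna": → "xhzdzgwnat" → "oyquqxnerk" ✓)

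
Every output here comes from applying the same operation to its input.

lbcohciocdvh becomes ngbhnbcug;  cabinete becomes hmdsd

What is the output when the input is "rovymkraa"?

xljqzz

The pattern: delete the first 3 characters, then shift every letter 1 place backward in the alphabet (wrapping around).
Working it through for "rovymkraa": intermediate "ymkraa", final "xljqzz".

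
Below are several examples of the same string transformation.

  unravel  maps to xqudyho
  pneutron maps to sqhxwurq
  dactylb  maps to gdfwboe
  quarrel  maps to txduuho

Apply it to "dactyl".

Rule — shift every letter 3 places forward in the alphabet (wrapping around).
"dactyl" → "gdfwbo".

gdfwbo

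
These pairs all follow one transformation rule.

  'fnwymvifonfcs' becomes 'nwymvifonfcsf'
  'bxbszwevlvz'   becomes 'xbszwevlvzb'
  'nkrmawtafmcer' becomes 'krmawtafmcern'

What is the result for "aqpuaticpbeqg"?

qpuaticpbeqga

Rule — move the first character to the end.
On "aqpuaticpbeqg" that produces "qpuaticpbeqga".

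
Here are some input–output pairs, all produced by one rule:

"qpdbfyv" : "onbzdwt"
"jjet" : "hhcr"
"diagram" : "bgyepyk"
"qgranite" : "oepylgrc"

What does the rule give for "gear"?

ecyp

The pattern: shift every letter 2 places backward in the alphabet (wrapping around).
On "gear" that produces "ecyp".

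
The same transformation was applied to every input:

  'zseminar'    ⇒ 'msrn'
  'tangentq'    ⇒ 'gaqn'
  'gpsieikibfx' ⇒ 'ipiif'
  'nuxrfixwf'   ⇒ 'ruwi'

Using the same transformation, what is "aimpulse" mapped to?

What's happening: keep every other character starting from the second (positions 2nd, 4th, 6th, ...), then swap each adjacent pair of characters (1↔2, 3↔4, ...).
On "aimpulse" that produces "piel".

piel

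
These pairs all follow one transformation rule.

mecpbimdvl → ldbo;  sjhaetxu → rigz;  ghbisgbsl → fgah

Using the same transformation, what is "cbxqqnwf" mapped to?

bawp

Each output is the input with this applied: shift every letter 1 place backward in the alphabet (wrapping around), then keep only the first 4 characters.
For "cbxqqnwf", step one produces "bawppmve"; step two turns that into "bawp".
(Check on "sjhaetxu": → "rigzdswt" → "rigz" ✓)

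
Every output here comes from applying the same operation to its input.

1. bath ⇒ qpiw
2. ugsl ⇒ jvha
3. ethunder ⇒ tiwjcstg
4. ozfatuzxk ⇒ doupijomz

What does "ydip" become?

nsxe

The transformation: shift every letter 11 places backward in the alphabet (wrapping around).
Applying that to "ydip" gives "nsxe".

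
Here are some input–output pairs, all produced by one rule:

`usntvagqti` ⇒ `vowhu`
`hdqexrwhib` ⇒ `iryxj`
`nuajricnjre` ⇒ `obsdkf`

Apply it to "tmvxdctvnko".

uweuop

What's happening: shift every letter 1 place forward in the alphabet (wrapping around), then keep every other character starting from the first (positions 1st, 3rd, 5th, ...).
Applying both steps to "tmvxdctvnko": "unwyeduwolp", then "uweuop".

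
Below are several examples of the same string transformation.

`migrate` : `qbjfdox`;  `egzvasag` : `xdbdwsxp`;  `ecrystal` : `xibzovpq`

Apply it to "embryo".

vlbjyo

The transformation: shift every letter 3 places backward in the alphabet (wrapping around), then move the last 2 characters to the front (rotate right by 2).
Starting from "embryo": after the first operation, "bjyovl"; after the second, "vlbjyo".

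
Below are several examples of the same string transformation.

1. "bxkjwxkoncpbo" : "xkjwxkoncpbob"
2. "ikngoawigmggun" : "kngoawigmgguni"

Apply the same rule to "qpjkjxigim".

pjkjxigimq

The pattern: move the first character to the end.
For "qpjkjxigim" the result is "pjkjxigimq".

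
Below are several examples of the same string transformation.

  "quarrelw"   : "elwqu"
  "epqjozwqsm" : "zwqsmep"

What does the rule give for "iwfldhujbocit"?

hujbocitiw

The transformation: move the first 2 characters to the end (rotate left by 2), then delete the first 3 characters.
For "iwfldhujbocit", step one produces "fldhujbocitiw"; step two turns that into "hujbocitiw".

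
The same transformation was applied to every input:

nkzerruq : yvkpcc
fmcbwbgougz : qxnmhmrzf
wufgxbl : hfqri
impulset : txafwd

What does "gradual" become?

rclof

In each case the input is transformed by: shift every letter 11 places forward in the alphabet (wrapping around), then delete the last 2 characters.
Working it through for "gradual": intermediate "rcloflw", final "rclof".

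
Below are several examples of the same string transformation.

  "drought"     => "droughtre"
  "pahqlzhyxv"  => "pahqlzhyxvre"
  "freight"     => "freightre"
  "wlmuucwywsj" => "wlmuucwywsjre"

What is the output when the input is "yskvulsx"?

What's happening: append "re".
For "yskvulsx" the result is "yskvulsxre".

yskvulsxre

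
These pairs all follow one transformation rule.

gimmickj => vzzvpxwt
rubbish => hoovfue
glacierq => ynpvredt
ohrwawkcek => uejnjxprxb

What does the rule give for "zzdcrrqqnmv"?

mqpeeddazim

Looking at the pairs, the operation is to move the first character to the end, then shift every letter 13 places forward in the alphabet (wrapping around) — i.e. ROT13.
On "zzdcrrqqnmv": the first step gives "zdcrrqqnmvz", and the second then gives "mqpeeddazim".
(Check on "gimmickj": → "immickjg" → "vzzvpxwt" ✓)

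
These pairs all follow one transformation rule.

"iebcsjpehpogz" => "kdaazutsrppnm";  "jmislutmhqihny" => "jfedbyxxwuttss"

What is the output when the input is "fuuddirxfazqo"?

Looking at the pairs, the operation is to sort the characters into reverse alphabetical order, then shift every letter 11 places forward in the alphabet (wrapping around).
Applying that to "fuuddirxfazqo" gives "kiffcbztqqool".
(Check on "jmislutmhqihny": → "yutsqnmmljiihh" → "jfedbyxxwuttss" ✓)

kiffcbztqqool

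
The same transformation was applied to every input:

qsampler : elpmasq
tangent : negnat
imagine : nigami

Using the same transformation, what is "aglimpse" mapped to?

The pattern: reverse the string, then delete the first character.
Working it through for "aglimpse": intermediate "espmilga", final "spmilga".
(Check on "tangent": → "tnegnat" → "negnat" ✓)

spmilga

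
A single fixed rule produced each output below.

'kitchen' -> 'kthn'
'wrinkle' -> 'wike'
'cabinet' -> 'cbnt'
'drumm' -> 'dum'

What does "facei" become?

What's happening: keep every other character starting from the first (positions 1st, 3rd, 5th, ...).
So "facei" becomes "fci".

fci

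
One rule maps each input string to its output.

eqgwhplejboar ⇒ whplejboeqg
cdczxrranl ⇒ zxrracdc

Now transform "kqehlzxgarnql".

What's happening: delete the last 2 characters, then move the first 3 characters to the end (rotate left by 3).
Applying both steps to "kqehlzxgarnql": "kqehlzxgarn", then "hlzxgarnkqe".

hlzxgarnkqe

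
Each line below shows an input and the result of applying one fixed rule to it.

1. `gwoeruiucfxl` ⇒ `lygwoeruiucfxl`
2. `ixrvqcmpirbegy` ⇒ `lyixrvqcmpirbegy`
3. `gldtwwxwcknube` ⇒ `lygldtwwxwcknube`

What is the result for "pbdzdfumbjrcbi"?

Rule — prepend "ly".
Doing the same to "pbdzdfumbjrcbi": "lypbdzdfumbjrcbi".

lypbdzdfumbjrcbi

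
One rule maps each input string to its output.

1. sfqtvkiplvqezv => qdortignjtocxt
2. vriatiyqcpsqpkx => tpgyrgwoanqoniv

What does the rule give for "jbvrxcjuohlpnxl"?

The transformation: shift every letter 2 places backward in the alphabet (wrapping around).
Applying that to "jbvrxcjuohlpnxl" gives "hztpvahsmfjnlvj".

hztpvahsmfjnlvj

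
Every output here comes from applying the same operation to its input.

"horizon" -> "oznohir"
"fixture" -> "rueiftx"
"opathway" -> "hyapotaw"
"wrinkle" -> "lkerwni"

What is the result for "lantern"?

renaltn

The transformation: swap each adjacent pair of characters (1↔2, 3↔4, ...), then move the last 3 characters to the front (rotate right by 3).
On "lantern": the first step gives "altnren", and the second then gives "renaltn".
(Check on "fixture": → "iftxrue" → "rueiftx" ✓)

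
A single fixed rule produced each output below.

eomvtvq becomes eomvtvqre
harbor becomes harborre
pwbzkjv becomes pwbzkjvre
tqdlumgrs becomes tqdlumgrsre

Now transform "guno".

Rule — append "re".
Doing the same to "guno": "gunore".

gunore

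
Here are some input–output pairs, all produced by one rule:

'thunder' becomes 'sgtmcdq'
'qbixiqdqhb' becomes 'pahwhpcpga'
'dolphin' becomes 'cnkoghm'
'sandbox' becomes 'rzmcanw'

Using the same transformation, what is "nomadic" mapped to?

mnlzchb

The rule is to shift every letter 1 place backward in the alphabet (wrapping around).
On "nomadic" that produces "mnlzchb".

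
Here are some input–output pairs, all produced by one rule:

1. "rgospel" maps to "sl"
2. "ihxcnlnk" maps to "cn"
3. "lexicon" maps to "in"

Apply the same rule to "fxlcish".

ch

Each output is the input with this applied: keep one character in every 3, starting at position 1 (positions 1st, 4th, 7th, ...), then delete the first character.
Starting from "fxlcish": after the first operation, "fch"; after the second, "ch".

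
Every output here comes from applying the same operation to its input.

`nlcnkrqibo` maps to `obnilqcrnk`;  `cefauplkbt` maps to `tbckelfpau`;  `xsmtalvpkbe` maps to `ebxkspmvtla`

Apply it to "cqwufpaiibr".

rbciqiwaupf

The rule is to move the last character to the front, then take characters alternately from the front and the back (1st, last, 2nd, 2nd-last, ...).
On "cqwufpaiibr": the first step gives "rcqwufpaiib", and the second then gives "rbciqiwaupf".
(Check on "xsmtalvpkbe": → "exsmtalvpkb" → "ebxkspmvtla" ✓)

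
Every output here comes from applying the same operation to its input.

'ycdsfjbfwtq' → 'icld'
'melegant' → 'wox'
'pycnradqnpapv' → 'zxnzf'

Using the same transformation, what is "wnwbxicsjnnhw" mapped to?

glmxg

Looking at the pairs, the operation is to keep one character in every 3, starting at position 1 (positions 1st, 4th, 7th, ...), then shift every letter 10 places forward in the alphabet (wrapping around).
"wnwbxicsjnnhw" → "wbcnw" → "glmxg".
(Check on "ycdsfjbfwtq": → "ysbt" → "icld" ✓)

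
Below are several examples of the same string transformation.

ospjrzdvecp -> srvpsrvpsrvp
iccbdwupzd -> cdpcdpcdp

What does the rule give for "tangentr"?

Rule — keep one character in every 3, starting at position 2 (positions 2nd, 5th, 8th, ...), then write the whole string 3 times in a row.
On "tangentr": the first step gives "aer", and the second then gives "aeraeraer".

aeraeraer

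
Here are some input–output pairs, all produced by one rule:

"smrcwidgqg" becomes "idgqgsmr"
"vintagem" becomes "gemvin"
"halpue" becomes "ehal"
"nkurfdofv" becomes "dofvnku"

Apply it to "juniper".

erjun

The rule is to move the first 3 characters to the end (rotate left by 3), then delete the first 2 characters.
Applying both steps to "juniper": "iperjun", then "erjun".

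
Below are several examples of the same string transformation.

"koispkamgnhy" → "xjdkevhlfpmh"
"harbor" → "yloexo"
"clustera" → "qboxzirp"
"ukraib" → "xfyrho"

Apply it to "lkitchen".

What's happening: swap the front and back halves of the string, then shift every letter 3 places backward in the alphabet (wrapping around).
For "lkitchen", step one produces "chenlkit"; step two turns that into "zebkihfq".
(Check on "koispkamgnhy": → "amgnhykoispk" → "xjdkevhlfpmh" ✓)

zebkihfq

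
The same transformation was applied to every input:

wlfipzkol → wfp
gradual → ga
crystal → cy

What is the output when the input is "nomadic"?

In each case the input is transformed by: keep every other character starting from the first (positions 1st, 3rd, 5th, ...), then delete the last 2 characters.
For "nomadic", step one produces "nmdc"; step two turns that into "nm".

nm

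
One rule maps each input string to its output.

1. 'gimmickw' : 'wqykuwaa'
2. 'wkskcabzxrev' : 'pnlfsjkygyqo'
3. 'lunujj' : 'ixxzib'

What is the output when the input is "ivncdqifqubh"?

Looking at the pairs, the operation is to swap the front and back halves of the string, then shift every letter 12 places backward in the alphabet (wrapping around).
"ivncdqifqubh" → "ifqubhivncdq" → "wteipvwjbqre".
(Check on "lunujj": → "ujjlun" → "ixxzib" ✓)

wteipvwjbqre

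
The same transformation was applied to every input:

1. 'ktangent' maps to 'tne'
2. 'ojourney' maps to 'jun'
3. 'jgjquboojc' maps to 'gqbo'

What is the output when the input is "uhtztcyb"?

hzc

The rule is to delete the last character, then keep every other character starting from the second (positions 2nd, 4th, 6th, ...).
So "uhtztcyb" becomes "hzc".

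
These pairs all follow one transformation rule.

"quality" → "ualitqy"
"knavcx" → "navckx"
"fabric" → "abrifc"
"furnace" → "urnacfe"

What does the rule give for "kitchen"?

itchekn

Looking at the pairs, the operation is to swap the first and last characters, then move the first character to the end.
Working it through for "kitchen": intermediate "nitchek", final "itchekn".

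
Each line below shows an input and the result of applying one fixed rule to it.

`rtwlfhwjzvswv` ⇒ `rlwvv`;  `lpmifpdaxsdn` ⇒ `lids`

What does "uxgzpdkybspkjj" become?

uzksj

The pattern: keep one character in every 3, starting at position 1 (positions 1st, 4th, 7th, ...).
"uxgzpdkybspkjj" → "uzksj".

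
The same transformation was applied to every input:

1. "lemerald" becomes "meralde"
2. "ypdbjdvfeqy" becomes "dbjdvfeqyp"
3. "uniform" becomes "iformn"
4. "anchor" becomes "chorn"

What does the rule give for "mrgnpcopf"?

gnpcopfr

Rule — delete the first character, then move the first character to the end.
"mrgnpcopf" → "rgnpcopf" → "gnpcopfr".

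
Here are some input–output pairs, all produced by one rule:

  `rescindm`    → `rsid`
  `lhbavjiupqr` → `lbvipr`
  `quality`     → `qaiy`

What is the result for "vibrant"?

vbat

In each case the input is transformed by: keep every other character starting from the first (positions 1st, 3rd, 5th, ...).
Applying that to "vibrant" gives "vbat".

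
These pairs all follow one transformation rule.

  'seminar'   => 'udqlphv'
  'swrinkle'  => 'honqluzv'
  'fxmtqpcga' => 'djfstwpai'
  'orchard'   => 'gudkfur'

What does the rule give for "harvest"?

wvhyudk

The transformation: reverse the string, then shift every letter 3 places forward in the alphabet (wrapping around).
So "harvest" becomes "wvhyudk".
(Check on "swrinkle": → "elknirws" → "honqluzv" ✓)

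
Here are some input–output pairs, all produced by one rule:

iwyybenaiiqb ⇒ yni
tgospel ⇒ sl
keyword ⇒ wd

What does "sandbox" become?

dx

Looking at the pairs, the operation is to keep one character in every 3, starting at position 1 (positions 1st, 4th, 7th, ...), then delete the first character.
Starting from "sandbox": after the first operation, "sdx"; after the second, "dx".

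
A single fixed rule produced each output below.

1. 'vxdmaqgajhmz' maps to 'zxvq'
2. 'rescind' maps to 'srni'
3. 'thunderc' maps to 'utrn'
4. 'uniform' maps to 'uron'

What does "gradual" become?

urlg

The pattern: sort the characters into reverse alphabetical order, then keep only the first 4 characters.
"gradual" → "urlgdaa" → "urlg".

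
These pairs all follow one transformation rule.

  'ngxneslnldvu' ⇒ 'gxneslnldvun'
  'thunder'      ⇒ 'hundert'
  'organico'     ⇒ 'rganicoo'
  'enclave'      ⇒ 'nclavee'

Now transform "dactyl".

In each case the input is transformed by: move the first character to the end.
"dactyl" → "actyld".

actyld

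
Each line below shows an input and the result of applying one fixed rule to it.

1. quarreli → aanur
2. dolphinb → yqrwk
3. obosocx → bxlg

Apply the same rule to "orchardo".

Rule — delete the first 3 characters, then shift every letter 9 places forward in the alphabet (wrapping around).
On "orchardo": the first step gives "hardo", and the second then gives "qjamx".

qjamx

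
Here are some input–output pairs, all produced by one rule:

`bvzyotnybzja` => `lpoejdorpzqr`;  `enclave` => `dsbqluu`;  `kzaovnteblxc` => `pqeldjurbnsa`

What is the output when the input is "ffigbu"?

Each output is the input with this applied: move the first character to the end, then shift every letter 10 places backward in the alphabet (wrapping around).
For "ffigbu", step one produces "figbuf"; step two turns that into "vywrkv".

vywrkv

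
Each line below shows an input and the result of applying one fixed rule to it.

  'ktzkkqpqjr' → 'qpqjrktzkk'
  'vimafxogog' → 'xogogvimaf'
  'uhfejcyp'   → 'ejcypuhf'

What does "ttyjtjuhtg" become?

juhtgttyjt

The transformation: move the last 3 characters to the front (rotate right by 3), then move the last 2 characters to the front (rotate right by 2).
"ttyjtjuhtg" → "htgttyjtju" → "juhtgttyjt".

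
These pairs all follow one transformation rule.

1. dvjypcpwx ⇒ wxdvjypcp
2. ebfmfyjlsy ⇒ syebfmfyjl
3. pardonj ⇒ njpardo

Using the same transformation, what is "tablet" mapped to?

Looking at the pairs, the operation is to move the last 2 characters to the front (rotate right by 2).
Applying that to "tablet" gives "ettabl".

ettabl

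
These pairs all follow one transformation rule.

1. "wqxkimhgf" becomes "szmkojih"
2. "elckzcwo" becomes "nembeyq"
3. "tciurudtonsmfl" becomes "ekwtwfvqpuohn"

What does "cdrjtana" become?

ftlvcpc

In each case the input is transformed by: shift every letter 2 places forward in the alphabet (wrapping around), then delete the first character.
Applying both steps to "cdrjtana": "eftlvcpc", then "ftlvcpc".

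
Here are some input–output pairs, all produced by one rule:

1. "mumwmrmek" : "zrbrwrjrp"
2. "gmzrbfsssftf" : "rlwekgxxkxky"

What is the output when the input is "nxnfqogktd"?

cskstvpliy

In each case the input is transformed by: swap each adjacent pair of characters (1↔2, 3↔4, ...), then shift every letter 5 places forward in the alphabet (wrapping around).
"nxnfqogktd" → "cskstvpliy".
(Check on "mumwmrmek": → "umwmrmemk" → "zrbrwrjrp" ✓)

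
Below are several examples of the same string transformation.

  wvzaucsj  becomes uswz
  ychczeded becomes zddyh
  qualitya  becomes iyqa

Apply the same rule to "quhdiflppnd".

Looking at the pairs, the operation is to keep every other character starting from the first (positions 1st, 3rd, 5th, ...), then move the first 2 characters to the end (rotate left by 2).
On "quhdiflppnd": the first step gives "qhilpd", and the second then gives "ilpdqh".
(Check on "ychczeded": → "yhzdd" → "zddyh" ✓)

ilpdqh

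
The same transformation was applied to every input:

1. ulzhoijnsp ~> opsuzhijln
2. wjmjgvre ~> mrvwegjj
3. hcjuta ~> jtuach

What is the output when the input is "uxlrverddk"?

rruvxddekl

The transformation: sort the characters into alphabetical order, then swap the front and back halves of the string.
Applying both steps to "uxlrverddk": "ddeklrruvx", then "rruvxddekl".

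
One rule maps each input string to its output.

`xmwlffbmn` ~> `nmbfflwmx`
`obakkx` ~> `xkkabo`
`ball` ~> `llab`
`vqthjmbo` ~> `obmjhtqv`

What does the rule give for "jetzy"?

yztej

The rule is to reverse the string.
On "jetzy" that produces "yztej".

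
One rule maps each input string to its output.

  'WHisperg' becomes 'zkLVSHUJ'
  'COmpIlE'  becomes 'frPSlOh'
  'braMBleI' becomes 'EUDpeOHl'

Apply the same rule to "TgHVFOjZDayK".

The rule is to shift every letter 3 places forward in the alphabet (wrapping around), then flip the case of every letter.
"TgHVFOjZDayK" → "WjKYIRmCGdbN" → "wJkyirMcgDBn".
(Check on "WHisperg": → "ZKlvshuj" → "zkLVSHUJ" ✓)

wJkyirMcgDBn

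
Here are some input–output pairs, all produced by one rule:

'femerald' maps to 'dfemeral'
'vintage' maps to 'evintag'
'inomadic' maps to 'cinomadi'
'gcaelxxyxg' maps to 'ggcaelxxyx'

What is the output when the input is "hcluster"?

What's happening: move the last character to the front.
Applying that to "hcluster" gives "rhcluste".

rhcluste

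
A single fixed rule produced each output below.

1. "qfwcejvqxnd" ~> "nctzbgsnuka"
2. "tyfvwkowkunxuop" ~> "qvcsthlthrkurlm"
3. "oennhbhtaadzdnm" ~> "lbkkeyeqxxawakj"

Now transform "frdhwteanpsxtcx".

coaetqbxkmpuqzu

The rule is to shift every letter 3 places backward in the alphabet (wrapping around).
"frdhwteanpsxtcx" → "coaetqbxkmpuqzu".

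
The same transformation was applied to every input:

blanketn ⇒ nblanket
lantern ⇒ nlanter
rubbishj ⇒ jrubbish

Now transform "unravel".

The rule is to move the last character to the front.
On "unravel" that produces "lunrave".

lunrave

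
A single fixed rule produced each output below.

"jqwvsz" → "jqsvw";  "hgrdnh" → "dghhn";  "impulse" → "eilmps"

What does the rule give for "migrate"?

Each output is the input with this applied: sort the characters into alphabetical order, then delete the last character.
Working it through for "migrate": intermediate "aegimrt", final "aegimr".

aegimr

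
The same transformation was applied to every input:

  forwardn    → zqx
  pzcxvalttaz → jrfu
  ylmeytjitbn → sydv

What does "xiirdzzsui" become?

In each case the input is transformed by: keep one character in every 3, starting at position 1 (positions 1st, 4th, 7th, ...), then shift every letter 6 places backward in the alphabet (wrapping around).
So "xiirdzzsui" becomes "rltc".

rltc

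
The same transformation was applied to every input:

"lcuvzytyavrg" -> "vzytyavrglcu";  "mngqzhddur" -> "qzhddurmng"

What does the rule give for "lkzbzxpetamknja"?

bzxpetamknjalkz

The rule is to move the first 3 characters to the end (rotate left by 3).
On "lkzbzxpetamknja" that produces "bzxpetamknjalkz".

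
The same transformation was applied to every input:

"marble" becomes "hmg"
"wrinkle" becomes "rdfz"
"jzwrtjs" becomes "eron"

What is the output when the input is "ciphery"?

What's happening: shift every letter 5 places backward in the alphabet (wrapping around), then keep every other character starting from the first (positions 1st, 3rd, 5th, ...).
For "ciphery", step one produces "xdkczmt"; step two turns that into "xkzt".

xkzt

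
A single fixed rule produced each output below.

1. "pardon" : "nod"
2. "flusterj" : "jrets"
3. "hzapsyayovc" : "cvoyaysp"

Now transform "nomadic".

cida

What's happening: reverse the string, then delete the last 3 characters.
For "nomadic", step one produces "cidamon"; step two turns that into "cida".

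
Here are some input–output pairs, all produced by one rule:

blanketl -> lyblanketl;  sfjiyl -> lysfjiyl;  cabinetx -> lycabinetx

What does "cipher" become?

Rule — prepend "ly".
"cipher" → "lycipher".

lycipher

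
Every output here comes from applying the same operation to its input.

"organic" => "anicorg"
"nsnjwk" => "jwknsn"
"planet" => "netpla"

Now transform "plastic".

In each case the input is transformed by: move the first 3 characters to the end (rotate left by 3).
Applying that to "plastic" gives "sticpla".

sticpla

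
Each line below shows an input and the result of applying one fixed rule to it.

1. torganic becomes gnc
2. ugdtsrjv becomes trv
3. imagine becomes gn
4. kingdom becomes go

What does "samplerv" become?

pev

The rule is to keep every other character starting from the second (positions 2nd, 4th, 6th, ...), then delete the first character.
Working it through for "samplerv": intermediate "apev", final "pev".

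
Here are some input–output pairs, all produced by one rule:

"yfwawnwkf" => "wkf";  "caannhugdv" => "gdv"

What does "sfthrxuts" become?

uts

Looking at the pairs, the operation is to keep only the last 3 characters.
"sfthrxuts" → "uts".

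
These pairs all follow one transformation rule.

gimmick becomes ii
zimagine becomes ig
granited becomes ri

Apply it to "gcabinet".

The pattern: move the last character to the front, then keep one character in every 3, starting at position 3 (positions 3rd, 6th, 9th, ...).
For "gcabinet", step one produces "tgcabine"; step two turns that into "ci".

ci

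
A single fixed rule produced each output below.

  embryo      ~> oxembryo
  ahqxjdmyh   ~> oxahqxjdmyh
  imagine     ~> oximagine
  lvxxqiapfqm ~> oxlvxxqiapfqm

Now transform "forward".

In each case the input is transformed by: prepend "ox".
"forward" → "oxforward".

oxforward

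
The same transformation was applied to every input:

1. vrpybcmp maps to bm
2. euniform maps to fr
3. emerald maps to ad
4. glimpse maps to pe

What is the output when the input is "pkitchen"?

ce

Rule — keep every other character starting from the first (positions 1st, 3rd, 5th, ...), then keep only the last 2 characters.
Working it through for "pkitchen": intermediate "pice", final "ce".
(Check on "euniform": → "enfr" → "fr" ✓)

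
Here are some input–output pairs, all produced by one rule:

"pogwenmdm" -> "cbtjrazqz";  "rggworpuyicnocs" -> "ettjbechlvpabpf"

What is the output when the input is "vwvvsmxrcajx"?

Looking at the pairs, the operation is to shift every letter 13 places forward in the alphabet (wrapping around) — i.e. ROT13.
For "vwvvsmxrcajx" the result is "ijiifzkepnwk".

ijiifzkepnwk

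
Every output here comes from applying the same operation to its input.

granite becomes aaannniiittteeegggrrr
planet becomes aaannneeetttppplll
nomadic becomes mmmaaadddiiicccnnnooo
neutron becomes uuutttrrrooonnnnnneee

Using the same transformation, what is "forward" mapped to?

In each case the input is transformed by: move the first 2 characters to the end (rotate left by 2), then repeat every character 3 times.
Applying both steps to "forward": "rwardfo", then "rrrwwwaaarrrdddfffooo".

rrrwwwaaarrrdddfffooo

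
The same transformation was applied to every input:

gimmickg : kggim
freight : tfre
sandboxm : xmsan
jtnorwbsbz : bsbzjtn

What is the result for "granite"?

egra

The transformation: move the first 3 characters to the end (rotate left by 3), then delete the first 3 characters.
"granite" → "nitegra" → "egra".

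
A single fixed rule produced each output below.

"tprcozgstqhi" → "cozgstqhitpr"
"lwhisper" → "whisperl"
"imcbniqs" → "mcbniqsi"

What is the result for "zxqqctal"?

xqqctalz

What's happening: swap the front and back halves of the string, then move the last 3 characters to the front (rotate right by 3).
For "zxqqctal", step one produces "ctalzxqq"; step two turns that into "xqqctalz".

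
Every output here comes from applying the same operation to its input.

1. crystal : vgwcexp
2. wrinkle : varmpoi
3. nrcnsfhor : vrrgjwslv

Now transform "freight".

vjmilkx

The pattern: swap each adjacent pair of characters (1↔2, 3↔4, ...), then shift every letter 4 places forward in the alphabet (wrapping around).
Starting from "freight": after the first operation, "rfiehgt"; after the second, "vjmilkx".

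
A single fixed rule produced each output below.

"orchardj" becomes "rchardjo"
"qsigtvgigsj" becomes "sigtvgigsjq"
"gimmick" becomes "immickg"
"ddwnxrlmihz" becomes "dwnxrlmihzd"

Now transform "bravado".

What's happening: move the first character to the end.
For "bravado" the result is "ravadob".

ravadob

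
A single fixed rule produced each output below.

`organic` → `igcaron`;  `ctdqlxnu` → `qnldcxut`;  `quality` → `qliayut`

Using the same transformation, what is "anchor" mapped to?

The rule is to sort the characters into reverse alphabetical order, then move the first 3 characters to the end (rotate left by 3).
"anchor" → "ronhca" → "hcaron".

hcaron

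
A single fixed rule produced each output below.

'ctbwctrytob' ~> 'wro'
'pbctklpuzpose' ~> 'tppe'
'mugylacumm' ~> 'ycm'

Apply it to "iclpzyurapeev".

The pattern: delete the first 2 characters, then keep one character in every 3, starting at position 2 (positions 2nd, 5th, 8th, ...).
For "iclpzyurapeev", step one produces "lpzyurapeev"; step two turns that into "pupv".

pupv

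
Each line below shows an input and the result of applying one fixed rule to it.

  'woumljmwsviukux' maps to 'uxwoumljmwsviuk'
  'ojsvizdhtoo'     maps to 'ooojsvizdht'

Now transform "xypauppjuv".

uvxypauppj

The pattern: move the last 2 characters to the front (rotate right by 2).
Applying that to "xypauppjuv" gives "uvxypauppj".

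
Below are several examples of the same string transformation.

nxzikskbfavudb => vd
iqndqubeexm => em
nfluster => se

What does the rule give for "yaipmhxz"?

In each case the input is transformed by: keep every other character starting from the first (positions 1st, 3rd, 5th, ...), then keep only the last 2 characters.
Applying both steps to "yaipmhxz": "yimx", then "mx".
(Check on "nfluster": → "nlse" → "se" ✓)

mx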